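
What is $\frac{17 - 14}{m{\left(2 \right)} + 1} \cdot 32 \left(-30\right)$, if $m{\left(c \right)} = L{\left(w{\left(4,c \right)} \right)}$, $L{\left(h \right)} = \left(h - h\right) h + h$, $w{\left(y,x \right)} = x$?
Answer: $-960$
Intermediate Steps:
$L{\left(h \right)} = h$ ($L{\left(h \right)} = 0 h + h = 0 + h = h$)
$m{\left(c \right)} = c$
$\frac{17 - 14}{m{\left(2 \right)} + 1} \cdot 32 \left(-30\right) = \frac{17 - 14}{2 + 1} \cdot 32 \left(-30\right) = \frac{3}{3} \cdot 32 \left(-30\right) = 3 \cdot \frac{1}{3} \cdot 32 \left(-30\right) = 1 \cdot 32 \left(-30\right) = 32 \left(-30\right) = -960$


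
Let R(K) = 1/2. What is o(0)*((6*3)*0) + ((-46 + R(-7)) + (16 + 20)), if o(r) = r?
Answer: -19/2 ≈ -9.5000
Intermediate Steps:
R(K) = ½
o(0)*((6*3)*0) + ((-46 + R(-7)) + (16 + 20)) = 0*((6*3)*0) + ((-46 + ½) + (16 + 20)) = 0*(18*0) + (-91/2 + 36) = 0*0 - 19/2 = 0 - 19/2 = -19/2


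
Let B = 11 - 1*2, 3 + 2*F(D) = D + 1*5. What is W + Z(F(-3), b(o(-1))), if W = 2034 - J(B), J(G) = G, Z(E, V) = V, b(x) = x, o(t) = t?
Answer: 2024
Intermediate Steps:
F(D) = 1 + D/2 (F(D) = -3/2 + (D + 1*5)/2 = -3/2 + (D + 5)/2 = -3/2 + (5 + D)/2 = -3/2 + (5/2 + D/2) = 1 + D/2)
B = 9 (B = 11 - 2 = 9)
W = 2025 (W = 2034 - 1*9 = 2034 - 9 = 2025)
W + Z(F(-3), b(o(-1))) = 2025 - 1 = 2024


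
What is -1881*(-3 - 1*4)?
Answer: 13167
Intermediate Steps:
-1881*(-3 - 1*4) = -1881*(-3 - 4) = -1881*(-7) = -627*(-21) = 13167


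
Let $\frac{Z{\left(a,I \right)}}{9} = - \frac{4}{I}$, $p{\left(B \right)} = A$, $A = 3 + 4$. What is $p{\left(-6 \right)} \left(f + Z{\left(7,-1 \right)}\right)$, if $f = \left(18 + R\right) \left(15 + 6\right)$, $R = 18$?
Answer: $5544$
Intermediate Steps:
$A = 7$
$f = 756$ ($f = \left(18 + 18\right) \left(15 + 6\right) = 36 \cdot 21 = 756$)
$p{\left(B \right)} = 7$
$Z{\left(a,I \right)} = - \frac{36}{I}$ ($Z{\left(a,I \right)} = 9 \left(- \frac{4}{I}\right) = - \frac{36}{I}$)
$p{\left(-6 \right)} \left(f + Z{\left(7,-1 \right)}\right) = 7 \left(756 - \frac{36}{-1}\right) = 7 \left(756 - -36\right) = 7 \left(756 + 36\right) = 7 \cdot 792 = 5544$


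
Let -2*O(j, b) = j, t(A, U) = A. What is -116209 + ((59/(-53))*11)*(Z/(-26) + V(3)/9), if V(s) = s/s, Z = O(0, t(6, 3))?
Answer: -55432342/477 ≈ -1.1621e+5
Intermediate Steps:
O(j, b) = -j/2
Z = 0 (Z = -½*0 = 0)
V(s) = 1
-116209 + ((59/(-53))*11)*(Z/(-26) + V(3)/9) = -116209 + ((59/(-53))*11)*(0/(-26) + 1/9) = -116209 + ((59*(-1/53))*11)*(0*(-1/26) + 1*(⅑)) = -116209 + (-59/53*11)*(0 + ⅑) = -116209 - 649/53*⅑ = -116209 - 649/477 = -55432342/477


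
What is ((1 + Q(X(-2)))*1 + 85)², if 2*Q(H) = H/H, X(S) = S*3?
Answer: 29929/4 ≈ 7482.3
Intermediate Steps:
X(S) = 3*S
Q(H) = ½ (Q(H) = (H/H)/2 = (½)*1 = ½)
((1 + Q(X(-2)))*1 + 85)² = ((1 + ½)*1 + 85)² = ((3/2)*1 + 85)² = (3/2 + 85)² = (173/2)² = 29929/4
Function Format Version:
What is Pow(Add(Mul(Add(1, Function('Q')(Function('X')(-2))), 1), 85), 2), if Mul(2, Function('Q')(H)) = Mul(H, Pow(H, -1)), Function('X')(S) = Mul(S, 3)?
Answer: Rational(29929, 4) ≈ 7482.3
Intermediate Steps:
Function('X')(S) = Mul(3, S)
Function('Q')(H) = Rational(1, 2) (Function('Q')(H) = Mul(Rational(1, 2), Mul(H, Pow(H, -1))) = Mul(Rational(1, 2), 1) = Rational(1, 2))
Pow(Add(Mul(Add(1, Function('Q')(Function('X')(-2))), 1), 85), 2) = Pow(Add(Mul(Add(1, Rational(1, 2)), 1), 85), 2) = Pow(Add(Mul(Rational(3, 2), 1), 85), 2) = Pow(Add(Rational(3, 2), 85), 2) = Pow(Rational(173, 2), 2) = Rational(29929, 4)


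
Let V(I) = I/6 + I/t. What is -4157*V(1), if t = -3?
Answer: 4157/6 ≈ 692.83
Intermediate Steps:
V(I) = -I/6 (V(I) = I/6 + I/(-3) = I*(⅙) + I*(-⅓) = I/6 - I/3 = -I/6)
-4157*V(1) = -(-4157)/6 = -4157*(-⅙) = 4157/6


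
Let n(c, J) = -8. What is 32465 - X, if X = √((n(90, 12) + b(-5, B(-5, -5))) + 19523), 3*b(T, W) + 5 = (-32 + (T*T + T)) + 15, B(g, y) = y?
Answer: 32465 - √175629/3 ≈ 32325.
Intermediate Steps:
b(T, W) = -22/3 + T/3 + T²/3 (b(T, W) = -5/3 + ((-32 + (T*T + T)) + 15)/3 = -5/3 + ((-32 + (T² + T)) + 15)/3 = -5/3 + ((-32 + (T + T²)) + 15)/3 = -5/3 + ((-32 + T + T²) + 15)/3 = -5/3 + (-17 + T + T²)/3 = -5/3 + (-17/3 + T/3 + T²/3) = -22/3 + T/3 + T²/3)
X = √175629/3 (X = √((-8 + (-22/3 + (⅓)*(-5) + (⅓)*(-5)²)) + 19523) = √((-8 + (-22/3 - 5/3 + (⅓)*25)) + 19523) = √((-8 + (-22/3 - 5/3 + 25/3)) + 19523) = √((-8 - ⅔) + 19523) = √(-26/3 + 19523) = √(58543/3) = √175629/3 ≈ 139.69)
32465 - X = 32465 - √175629/3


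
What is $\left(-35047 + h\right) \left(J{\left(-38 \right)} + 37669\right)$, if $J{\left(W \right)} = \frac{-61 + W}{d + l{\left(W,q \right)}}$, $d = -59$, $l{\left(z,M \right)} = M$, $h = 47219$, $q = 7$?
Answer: $\frac{5960893141}{13} \approx 4.5853 \cdot 10^{8}$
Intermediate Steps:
$J{\left(W \right)} = \frac{61}{52} - \frac{W}{52}$ ($J{\left(W \right)} = \frac{-61 + W}{-59 + 7} = \frac{-61 + W}{-52} = \left(-61 + W\right) \left(- \frac{1}{52}\right) = \frac{61}{52} - \frac{W}{52}$)
$\left(-35047 + h\right) \left(J{\left(-38 \right)} + 37669\right) = \left(-35047 + 47219\right) \left(\left(\frac{61}{52} - - \frac{19}{26}\right) + 37669\right) = 12172 \left(\left(\frac{61}{52} + \frac{19}{26}\right) + 37669\right) = 12172 \left(\frac{99}{52} + 37669\right) = 12172 \cdot \frac{1958887}{52} = \frac{5960893141}{13}$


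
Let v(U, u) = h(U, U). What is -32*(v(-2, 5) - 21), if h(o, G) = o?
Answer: 736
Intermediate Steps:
v(U, u) = U
-32*(v(-2, 5) - 21) = -32*(-2 - 21) = -32*(-23) = 736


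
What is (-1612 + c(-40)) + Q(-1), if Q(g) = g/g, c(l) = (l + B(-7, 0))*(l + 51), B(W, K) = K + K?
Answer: -2051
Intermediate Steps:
B(W, K) = 2*K
c(l) = l*(51 + l) (c(l) = (l + 2*0)*(l + 51) = (l + 0)*(51 + l) = l*(51 + l))
Q(g) = 1
(-1612 + c(-40)) + Q(-1) = (-1612 - 40*(51 - 40)) + 1 = (-1612 - 40*11) + 1 = (-1612 - 440) + 1 = -2052 + 1 = -2051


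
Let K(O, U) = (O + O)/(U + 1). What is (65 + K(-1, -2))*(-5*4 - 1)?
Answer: -1407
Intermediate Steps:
K(O, U) = 2*O/(1 + U) (K(O, U) = (2*O)/(1 + U) = 2*O/(1 + U))
(65 + K(-1, -2))*(-5*4 - 1) = (65 + 2*(-1)/(1 - 2))*(-5*4 - 1) = (65 + 2*(-1)/(-1))*(-20 - 1) = (65 + 2*(-1)*(-1))*(-21) = (65 + 2)*(-21) = 67*(-21) = -1407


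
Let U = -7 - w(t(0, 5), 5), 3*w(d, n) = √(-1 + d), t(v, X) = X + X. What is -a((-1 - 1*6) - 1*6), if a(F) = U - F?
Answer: -5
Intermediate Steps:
t(v, X) = 2*X
w(d, n) = √(-1 + d)/3
U = -8 (U = -7 - √(-1 + 2*5)/3 = -7 - √(-1 + 10)/3 = -7 - √9/3 = -7 - 3/3 = -7 - 1*1 = -7 - 1 = -8)
a(F) = -8 - F
-a((-1 - 1*6) - 1*6) = -(-8 - ((-1 - 1*6) - 1*6)) = -(-8 - ((-1 - 6) - 6)) = -(-8 - (-7 - 6)) = -(-8 - 1*(-13)) = -(-8 + 13) = -1*5 = -5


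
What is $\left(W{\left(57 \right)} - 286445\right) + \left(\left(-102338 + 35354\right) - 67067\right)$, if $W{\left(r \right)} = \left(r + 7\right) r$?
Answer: $-416848$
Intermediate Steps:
$W{\left(r \right)} = r \left(7 + r\right)$ ($W{\left(r \right)} = \left(7 + r\right) r = r \left(7 + r\right)$)
$\left(W{\left(57 \right)} - 286445\right) + \left(\left(-102338 + 35354\right) - 67067\right) = \left(57 \left(7 + 57\right) - 286445\right) + \left(\left(-102338 + 35354\right) - 67067\right) = \left(57 \cdot 64 - 286445\right) - 134051 = \left(3648 - 286445\right) - 134051 = -282797 - 134051 = -416848$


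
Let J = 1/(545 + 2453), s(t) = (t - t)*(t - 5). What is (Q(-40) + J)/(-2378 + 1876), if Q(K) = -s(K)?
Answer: -1/1504996 ≈ -6.6445e-7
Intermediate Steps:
s(t) = 0 (s(t) = 0*(-5 + t) = 0)
J = 1/2998 ≈ 0.00033356
Q(K) = 0 (Q(K) = -1*0 = 0)
(Q(-40) + J)/(-2378 + 1876) = (0 + 1/2998)/(-2378 + 1876) = (1/2998)/(-502) = (1/2998)*(-1/502) = -1/1504996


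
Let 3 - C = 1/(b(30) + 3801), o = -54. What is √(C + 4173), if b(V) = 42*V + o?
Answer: 7*√2136582033/5007 ≈ 64.622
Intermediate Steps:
b(V) = -54 + 42*V (b(V) = 42*V - 54 = -54 + 42*V)
C = 15020/5007 (C = 3 - 1/((-54 + 42*30) + 3801) = 3 - 1/((-54 + 1260) + 3801) = 3 - 1/(1206 + 3801) = 3 - 1/5007 = 15020/5007 ≈ 2.9998)
√(C + 4173) = √(15020/5007 + 4173) = √(20909231/5007) = 7*√2136582033/5007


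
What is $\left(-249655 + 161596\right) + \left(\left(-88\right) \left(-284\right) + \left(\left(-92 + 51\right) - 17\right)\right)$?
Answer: $-63125$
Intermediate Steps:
$\left(-249655 + 161596\right) + \left(\left(-88\right) \left(-284\right) + \left(\left(-92 + 51\right) - 17\right)\right) = -88059 + \left(24992 - 58\right) = -88059 + 24934 = -63125$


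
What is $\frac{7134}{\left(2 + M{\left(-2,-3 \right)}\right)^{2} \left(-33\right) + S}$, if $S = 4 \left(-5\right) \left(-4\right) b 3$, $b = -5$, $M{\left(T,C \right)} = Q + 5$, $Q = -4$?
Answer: $- \frac{2378}{499} \approx -4.7655$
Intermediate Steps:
$M{\left(T,C \right)} = 1$ ($M{\left(T,C \right)} = -4 + 5 = 1$)
$S = -1200$ ($S = 4 \left(-5\right) \left(-4\right) \left(-5\right) 3 = 4 \cdot 20 \left(-5\right) 3 = 4 \left(-100\right) 3 = \left(-400\right) 3 = -1200$)
$\frac{7134}{\left(2 + M{\left(-2,-3 \right)}\right)^{2} \left(-33\right) + S} = \frac{7134}{\left(2 + 1\right)^{2} \left(-33\right) - 1200} = \frac{7134}{3^{2} \left(-33\right) - 1200} = \frac{7134}{9 \left(-33\right) - 1200} = \frac{7134}{-297 - 1200} = \frac{7134}{-1497} = 7134 \left(- \frac{1}{1497}\right) = - \frac{2378}{499}$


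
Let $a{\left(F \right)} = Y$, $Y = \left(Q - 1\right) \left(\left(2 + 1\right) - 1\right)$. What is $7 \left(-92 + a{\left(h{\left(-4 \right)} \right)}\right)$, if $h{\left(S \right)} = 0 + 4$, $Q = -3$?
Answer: $-700$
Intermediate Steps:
$Y = -8$ ($Y = \left(-3 - 1\right) \left(\left(2 + 1\right) - 1\right) = - 4 \left(3 - 1\right) = \left(-4\right) 2 = -8$)
$h{\left(S \right)} = 4$
$a{\left(F \right)} = -8$
$7 \left(-92 + a{\left(h{\left(-4 \right)} \right)}\right) = 7 \left(-92 - 8\right) = 7 \left(-100\right) = -700$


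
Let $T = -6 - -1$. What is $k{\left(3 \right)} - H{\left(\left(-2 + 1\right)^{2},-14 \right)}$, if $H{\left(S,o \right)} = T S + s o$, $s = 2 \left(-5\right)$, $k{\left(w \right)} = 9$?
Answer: $-126$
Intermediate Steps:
$s = -10$
$T = -5$ ($T = -6 + 1 = -5$)
$H{\left(S,o \right)} = - 10 o - 5 S$ ($H{\left(S,o \right)} = - 5 S - 10 o = - 10 o - 5 S$)
$k{\left(3 \right)} - H{\left(\left(-2 + 1\right)^{2},-14 \right)} = 9 - \left(\left(-10\right) \left(-14\right) - 5 \left(-2 + 1\right)^{2}\right) = 9 - \left(140 - 5 \left(-1\right)^{2}\right) = 9 - \left(140 - 5\right) = 9 - 135 = -126$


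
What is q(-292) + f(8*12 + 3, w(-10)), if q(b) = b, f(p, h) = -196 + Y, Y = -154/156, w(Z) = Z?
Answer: -38141/78 ≈ -488.99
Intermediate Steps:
Y = -77/78 (Y = -154*1/156 = -77/78 ≈ -0.98718)
f(p, h) = -15365/78 (f(p, h) = -196 - 77/78 = -15365/78)
q(-292) + f(8*12 + 3, w(-10)) = -292 - 15365/78 = -38141/78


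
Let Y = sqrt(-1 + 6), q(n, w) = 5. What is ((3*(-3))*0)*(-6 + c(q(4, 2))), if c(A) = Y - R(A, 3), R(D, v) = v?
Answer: 0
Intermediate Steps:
Y = sqrt(5) ≈ 2.2361
c(A) = -3 + sqrt(5) (c(A) = sqrt(5) - 1*3 = sqrt(5) - 3 = -3 + sqrt(5))
((3*(-3))*0)*(-6 + c(q(4, 2))) = ((3*(-3))*0)*(-6 + (-3 + sqrt(5))) = (-9*0)*(-9 + sqrt(5)) = 0*(-9 + sqrt(5)) = 0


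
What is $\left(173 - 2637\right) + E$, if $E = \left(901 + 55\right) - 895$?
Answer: $-2403$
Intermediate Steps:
$E = 61$ ($E = 956 - 895 = 61$)
$\left(173 - 2637\right) + E = \left(173 - 2637\right) + 61 = -2464 + 61 = -2403$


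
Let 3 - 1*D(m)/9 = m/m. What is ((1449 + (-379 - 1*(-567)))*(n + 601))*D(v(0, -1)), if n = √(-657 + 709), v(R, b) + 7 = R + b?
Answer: 17709066 + 58932*√13 ≈ 1.7922e+7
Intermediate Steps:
v(R, b) = -7 + R + b (v(R, b) = -7 + (R + b) = -7 + R + b)
n = 2*√13 (n = √52 = 2*√13 ≈ 7.2111)
D(m) = 18 (D(m) = 27 - 9*m/m = 27 - 9*1 = 27 - 9 = 18)
((1449 + (-379 - 1*(-567)))*(n + 601))*D(v(0, -1)) = ((1449 + (-379 - 1*(-567)))*(2*√13 + 601))*18 = ((1449 + (-379 + 567))*(601 + 2*√13))*18 = ((1449 + 188)*(601 + 2*√13))*18 = (1637*(601 + 2*√13))*18 = (983837 + 3274*√13)*18 = 17709066 + 58932*√13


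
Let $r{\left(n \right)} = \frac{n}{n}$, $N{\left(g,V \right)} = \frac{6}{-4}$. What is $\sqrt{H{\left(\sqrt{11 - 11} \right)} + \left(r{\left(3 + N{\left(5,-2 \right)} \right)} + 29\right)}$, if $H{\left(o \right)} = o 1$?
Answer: $\sqrt{30} \approx 5.4772$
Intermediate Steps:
$N{\left(g,V \right)} = - \frac{3}{2}$ ($N{\left(g,V \right)} = 6 \left(- \frac{1}{4}\right) = - \frac{3}{2}$)
$H{\left(o \right)} = o$
$r{\left(n \right)} = 1$
$\sqrt{H{\left(\sqrt{11 - 11} \right)} + \left(r{\left(3 + N{\left(5,-2 \right)} \right)} + 29\right)} = \sqrt{\sqrt{11 - 11} + \left(1 + 29\right)} = \sqrt{\sqrt{0} + 30} = \sqrt{0 + 30} = \sqrt{30}$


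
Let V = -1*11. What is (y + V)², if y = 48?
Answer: 1369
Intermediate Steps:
V = -11
(y + V)² = (48 - 11)² = 37² = 1369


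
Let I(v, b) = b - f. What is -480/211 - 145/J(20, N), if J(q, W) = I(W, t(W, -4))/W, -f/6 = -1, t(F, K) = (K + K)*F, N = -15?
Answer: 134735/8018 ≈ 16.804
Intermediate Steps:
t(F, K) = 2*F*K (t(F, K) = (2*K)*F = 2*F*K)
f = 6 (f = -6*(-1) = 6)
I(v, b) = -6 + b (I(v, b) = b - 1*6 = b - 6 = -6 + b)
J(q, W) = (-6 - 8*W)/W (J(q, W) = (-6 + 2*W*(-4))/W = (-6 - 8*W)/W)
-480/211 - 145/J(20, N) = -480/211 - 145/(-8 - 6/(-15)) = -480*1/211 - 145/(-8 - 6*(-1/15)) = -480/211 - 145/(-8 + ⅖) = -480/211 - 145/(-38/5) = -480/211 - 145*(-5/38) = -480/211 + 725/38 = 134735/8018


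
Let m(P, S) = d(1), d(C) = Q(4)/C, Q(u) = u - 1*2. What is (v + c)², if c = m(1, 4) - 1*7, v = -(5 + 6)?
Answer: 256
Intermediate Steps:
Q(u) = -2 + u (Q(u) = u - 2 = -2 + u)
d(C) = 2/C (d(C) = (-2 + 4)/C = 2/C)
m(P, S) = 2 (m(P, S) = 2/1 = 2*1 = 2)
v = -11 (v = -1*11 = -11)
c = -5 (c = 2 - 1*7 = 2 - 7 = -5)
(v + c)² = (-11 - 5)² = (-16)² = 256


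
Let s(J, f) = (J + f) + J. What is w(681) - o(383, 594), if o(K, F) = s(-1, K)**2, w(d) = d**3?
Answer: 315676080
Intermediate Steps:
s(J, f) = f + 2*J
o(K, F) = (-2 + K)**2 (o(K, F) = (K + 2*(-1))**2 = (K - 2)**2 = (-2 + K)**2)
w(681) - o(383, 594) = 681**3 - (-2 + 383)**2 = 315821241 - 1*381**2 = 315821241 - 1*145161 = 315821241 - 145161 = 315676080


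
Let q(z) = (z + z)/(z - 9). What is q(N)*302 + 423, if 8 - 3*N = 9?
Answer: 3112/7 ≈ 444.57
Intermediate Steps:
N = -1/3 (N = 8/3 - 1/3*9 = 8/3 - 3 = -1/3 ≈ -0.33333)
q(z) = 2*z/(-9 + z) (q(z) = (2*z)/(-9 + z) = 2*z/(-9 + z))
q(N)*302 + 423 = (2*(-1/3)/(-9 - 1/3))*302 + 423 = (2*(-1/3)/(-28/3))*302 + 423 = (2*(-1/3)*(-3/28))*302 + 423 = (1/14)*302 + 423 = 151/7 + 423 = 3112/7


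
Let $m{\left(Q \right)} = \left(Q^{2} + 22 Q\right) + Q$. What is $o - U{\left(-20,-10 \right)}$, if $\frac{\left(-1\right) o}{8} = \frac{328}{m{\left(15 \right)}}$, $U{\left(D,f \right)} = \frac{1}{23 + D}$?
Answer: $- \frac{469}{95} \approx -4.9368$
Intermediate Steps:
$m{\left(Q \right)} = Q^{2} + 23 Q$
$o = - \frac{1312}{285}$ ($o = - 8 \frac{328}{15 \left(23 + 15\right)} = - 8 \frac{328}{15 \cdot 38} = - 8 \cdot \frac{328}{570} = - 8 \cdot 328 \cdot \frac{1}{570} = \left(-8\right) \frac{164}{285} = - \frac{1312}{285} \approx -4.6035$)
$o - U{\left(-20,-10 \right)} = - \frac{1312}{285} - \frac{1}{23 - 20} = - \frac{1312}{285} - \frac{1}{3} = - \frac{469}{95}$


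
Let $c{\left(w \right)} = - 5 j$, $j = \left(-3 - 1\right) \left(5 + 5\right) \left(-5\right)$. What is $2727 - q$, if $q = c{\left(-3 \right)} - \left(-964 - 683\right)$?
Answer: $2080$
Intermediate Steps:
$j = 200$ ($j = \left(-4\right) 10 \left(-5\right) = \left(-40\right) \left(-5\right) = 200$)
$c{\left(w \right)} = -1000$ ($c{\left(w \right)} = \left(-5\right) 200 = -1000$)
$q = 647$ ($q = -1000 - \left(-964 - 683\right) = -1000 - -1647 = -1000 + 1647 = 647$)
$2727 - q = 2727 - 647 = 2080$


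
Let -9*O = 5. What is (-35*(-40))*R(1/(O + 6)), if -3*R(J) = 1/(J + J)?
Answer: -34300/27 ≈ -1270.4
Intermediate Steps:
O = -5/9 (O = -1/9*5 = -5/9 ≈ -0.55556)
R(J) = -1/(6*J) (R(J) = -1/(3*(J + J)) = -1/(2*J)/3 = -1/(6*J))
(-35*(-40))*R(1/(O + 6)) = (-35*(-40))*(-1/(6*(1/(-5/9 + 6)))) = 1400*(-1/(6*(1/(49/9)))) = 1400*(-1/(6*9/49)) = 1400*(-1/6*49/9) = 1400*(-49/54) = -34300/27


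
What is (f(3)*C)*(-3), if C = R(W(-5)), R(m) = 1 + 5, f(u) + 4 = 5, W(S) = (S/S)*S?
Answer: -18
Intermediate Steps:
W(S) = S (W(S) = 1*S = S)
f(u) = 1 (f(u) = -4 + 5 = 1)
R(m) = 6
C = 6
(f(3)*C)*(-3) = (1*6)*(-3) = 6*(-3) = -18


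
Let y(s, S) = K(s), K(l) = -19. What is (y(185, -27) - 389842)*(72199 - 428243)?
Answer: 138807669884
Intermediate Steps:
y(s, S) = -19
(y(185, -27) - 389842)*(72199 - 428243) = (-19 - 389842)*(72199 - 428243) = -389861*(-356044) = 138807669884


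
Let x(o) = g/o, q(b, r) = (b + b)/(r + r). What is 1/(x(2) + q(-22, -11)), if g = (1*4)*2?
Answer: ⅙ ≈ 0.16667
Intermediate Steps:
g = 8 (g = 4*2 = 8)
q(b, r) = b/r (q(b, r) = (2*b)/((2*r)) = (2*b)*(1/(2*r)) = b/r)
x(o) = 8/o
1/(x(2) + q(-22, -11)) = 1/(8/2 - 22/(-11)) = 1/(8*(½) - 22*(-1/11)) = 1/(4 + 2) = 1/6 = ⅙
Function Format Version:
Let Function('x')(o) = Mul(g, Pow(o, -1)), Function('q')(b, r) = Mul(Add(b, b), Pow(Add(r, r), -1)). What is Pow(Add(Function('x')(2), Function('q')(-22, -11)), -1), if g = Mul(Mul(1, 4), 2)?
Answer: Rational(1, 6) ≈ 0.16667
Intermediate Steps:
g = 8 (g = Mul(4, 2) = 8)
Function('q')(b, r) = Mul(b, Pow(r, -1)) (Function('q')(b, r) = Mul(Mul(2, b), Pow(Mul(2, r), -1)) = Mul(Mul(2, b), Mul(Rational(1, 2), Pow(r, -1))) = Mul(b, Pow(r, -1)))
Function('x')(o) = Mul(8, Pow(o, -1))
Pow(Add(Function('x')(2), Function('q')(-22, -11)), -1) = Pow(Add(Mul(8, Pow(2, -1)), Mul(-22, Pow(-11, -1))), -1) = Pow(Add(Mul(8, Rational(1, 2)), Mul(-22, Rational(-1, 11))), -1) = Pow(Add(4, 2), -1) = Pow(6, -1) = Rational(1, 6)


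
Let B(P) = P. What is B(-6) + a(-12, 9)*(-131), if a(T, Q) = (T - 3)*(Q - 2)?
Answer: 13749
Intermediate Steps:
a(T, Q) = (-3 + T)*(-2 + Q)
B(-6) + a(-12, 9)*(-131) = -6 + (6 - 3*9 - 2*(-12) + 9*(-12))*(-131) = -6 + (6 - 27 + 24 - 108)*(-131) = -6 - 105*(-131) = -6 + 13755 = 13749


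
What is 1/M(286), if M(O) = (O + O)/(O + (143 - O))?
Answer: ¼ ≈ 0.25000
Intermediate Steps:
M(O) = 2*O/143 (M(O) = (2*O)/143 = (2*O)*(1/143) = 2*O/143)
1/M(286) = 1/((2/143)*286) = 1/4 = ¼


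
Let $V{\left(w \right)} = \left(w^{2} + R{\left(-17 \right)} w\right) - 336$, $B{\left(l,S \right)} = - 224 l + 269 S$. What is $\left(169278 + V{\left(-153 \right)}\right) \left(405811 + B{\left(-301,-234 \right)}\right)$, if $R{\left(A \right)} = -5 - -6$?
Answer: $78856725222$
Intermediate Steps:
$R{\left(A \right)} = 1$ ($R{\left(A \right)} = -5 + 6 = 1$)
$V{\left(w \right)} = -336 + w + w^{2}$ ($V{\left(w \right)} = \left(w^{2} + 1 w\right) - 336 = \left(w^{2} + w\right) - 336 = \left(w + w^{2}\right) - 336 = -336 + w + w^{2}$)
$\left(169278 + V{\left(-153 \right)}\right) \left(405811 + B{\left(-301,-234 \right)}\right) = \left(169278 - \left(489 - 23409\right)\right) \left(405811 + \left(\left(-224\right) \left(-301\right) + 269 \left(-234\right)\right)\right) = \left(169278 - -22920\right) \left(405811 + \left(67424 - 62946\right)\right) = \left(169278 + 22920\right) \left(405811 + 4478\right) = 192198 \cdot 410289 = 78856725222$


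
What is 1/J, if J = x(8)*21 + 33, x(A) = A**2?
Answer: 1/1377 ≈ 0.00072622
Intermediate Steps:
J = 1377 (J = 8**2*21 + 33 = 64*21 + 33 = 1344 + 33 = 1377)
1/J = 1/1377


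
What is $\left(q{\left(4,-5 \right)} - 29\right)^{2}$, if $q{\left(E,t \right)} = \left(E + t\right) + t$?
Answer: $1225$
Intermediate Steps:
$q{\left(E,t \right)} = E + 2 t$
$\left(q{\left(4,-5 \right)} - 29\right)^{2} = \left(\left(4 + 2 \left(-5\right)\right) - 29\right)^{2} = \left(\left(4 - 10\right) - 29\right)^{2} = \left(-6 - 29\right)^{2} = \left(-35\right)^{2} = 1225$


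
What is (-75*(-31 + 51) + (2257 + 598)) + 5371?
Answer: 6726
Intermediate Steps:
(-75*(-31 + 51) + (2257 + 598)) + 5371 = (-75*20 + 2855) + 5371 = (-1500 + 2855) + 5371 = 1355 + 5371 = 6726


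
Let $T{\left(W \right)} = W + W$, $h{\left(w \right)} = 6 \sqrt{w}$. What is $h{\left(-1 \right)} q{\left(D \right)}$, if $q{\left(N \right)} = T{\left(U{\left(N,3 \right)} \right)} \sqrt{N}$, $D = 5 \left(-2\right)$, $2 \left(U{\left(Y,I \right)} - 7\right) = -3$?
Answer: $- 66 \sqrt{10} \approx -208.71$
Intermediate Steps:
$U{\left(Y,I \right)} = \frac{11}{2}$ ($U{\left(Y,I \right)} = 7 + \frac{1}{2} \left(-3\right) = 7 - \frac{3}{2} = \frac{11}{2}$)
$T{\left(W \right)} = 2 W$
$D = -10$
$q{\left(N \right)} = 11 \sqrt{N}$ ($q{\left(N \right)} = 2 \cdot \frac{11}{2} \sqrt{N} = 11 \sqrt{N}$)
$h{\left(-1 \right)} q{\left(D \right)} = 6 \sqrt{-1} \cdot 11 \sqrt{-10} = 6 i 11 i \sqrt{10} = - 66 \sqrt{10}$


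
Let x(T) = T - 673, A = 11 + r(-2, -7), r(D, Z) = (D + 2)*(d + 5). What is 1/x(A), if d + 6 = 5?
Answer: -1/662 ≈ -0.0015106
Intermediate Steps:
d = -1 (d = -6 + 5 = -1)
r(D, Z) = 8 + 4*D (r(D, Z) = (D + 2)*(-1 + 5) = (2 + D)*4 = 8 + 4*D)
A = 11 (A = 11 + (8 + 4*(-2)) = 11 + (8 - 8) = 11 + 0 = 11)
x(T) = -673 + T
1/x(A) = 1/(-673 + 11) = 1/(-662) = -1/662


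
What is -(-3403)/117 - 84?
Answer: -6425/117 ≈ -54.915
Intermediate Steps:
-(-3403)/117 - 84 = -41*(-83/117) - 84 = 3403/117 - 84 = -6425/117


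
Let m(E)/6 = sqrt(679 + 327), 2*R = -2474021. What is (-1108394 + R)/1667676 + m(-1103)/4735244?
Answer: -1563603/1111784 + 3*sqrt(1006)/2367622 ≈ -1.4064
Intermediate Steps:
R = -2474021/2 (R = (1/2)*(-2474021) = -2474021/2 ≈ -1.2370e+6)
m(E) = 6*sqrt(1006) (m(E) = 6*sqrt(679 + 327) = 6*sqrt(1006))
(-1108394 + R)/1667676 + m(-1103)/4735244 = (-1108394 - 2474021/2)/1667676 + (6*sqrt(1006))/4735244 = -4690809/2*1/1667676 + (6*sqrt(1006))*(1/4735244) = -1563603/1111784 + 3*sqrt(1006)/2367622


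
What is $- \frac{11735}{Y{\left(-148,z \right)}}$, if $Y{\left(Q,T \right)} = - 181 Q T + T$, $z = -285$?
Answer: $\frac{2347}{1526973} \approx 0.001537$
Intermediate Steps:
$Y{\left(Q,T \right)} = T - 181 Q T$ ($Y{\left(Q,T \right)} = - 181 Q T + T = T - 181 Q T$)
$- \frac{11735}{Y{\left(-148,z \right)}} = - \frac{11735}{\left(-285\right) \left(1 - -26788\right)} = - \frac{11735}{\left(-285\right) \left(1 + 26788\right)} = - \frac{11735}{\left(-285\right) 26789} = - \frac{11735}{-7634865} = \left(-11735\right) \left(- \frac{1}{7634865}\right) = \frac{2347}{1526973}$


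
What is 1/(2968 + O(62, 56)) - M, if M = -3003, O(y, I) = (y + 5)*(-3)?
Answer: 8309302/2767 ≈ 3003.0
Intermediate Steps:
O(y, I) = -15 - 3*y (O(y, I) = (5 + y)*(-3) = -15 - 3*y)
1/(2968 + O(62, 56)) - M = 1/(2968 + (-15 - 3*62)) - 1*(-3003) = 1/(2968 + (-15 - 186)) + 3003 = 1/(2968 - 201) + 3003 = 1/2767 + 3003 = 8309302/2767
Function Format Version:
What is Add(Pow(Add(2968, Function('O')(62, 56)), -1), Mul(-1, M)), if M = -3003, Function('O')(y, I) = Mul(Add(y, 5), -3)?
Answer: Rational(8309302, 2767) ≈ 3003.0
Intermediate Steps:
Function('O')(y, I) = Add(-15, Mul(-3, y)) (Function('O')(y, I) = Mul(Add(5, y), -3) = Add(-15, Mul(-3, y)))
Add(Pow(Add(2968, Function('O')(62, 56)), -1), Mul(-1, M)) = Add(Pow(Add(2968, Add(-15, Mul(-3, 62))), -1), Mul(-1, -3003)) = Add(Pow(Add(2968, Add(-15, -186)), -1), 3003) = Add(Pow(Add(2968, -201), -1), 3003) = Add(Pow(2767, -1), 3003) = Add(Rational(1, 2767), 3003) = Rational(8309302, 2767)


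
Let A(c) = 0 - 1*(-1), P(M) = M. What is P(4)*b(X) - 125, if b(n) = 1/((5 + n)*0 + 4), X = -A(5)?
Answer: -124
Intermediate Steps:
A(c) = 1 (A(c) = 0 + 1 = 1)
X = -1 (X = -1*1 = -1)
b(n) = ¼ (b(n) = 1/(0 + 4) = 1/4 = ¼)
P(4)*b(X) - 125 = 4*(¼) - 125 = 1 - 125 = -124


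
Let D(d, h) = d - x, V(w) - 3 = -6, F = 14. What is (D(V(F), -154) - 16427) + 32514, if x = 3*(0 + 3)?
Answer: 16075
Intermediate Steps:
x = 9 (x = 3*3 = 9)
V(w) = -3 (V(w) = 3 - 6 = -3)
D(d, h) = -9 + d (D(d, h) = d - 1*9 = d - 9 = -9 + d)
(D(V(F), -154) - 16427) + 32514 = ((-9 - 3) - 16427) + 32514 = (-12 - 16427) + 32514 = -16439 + 32514 = 16075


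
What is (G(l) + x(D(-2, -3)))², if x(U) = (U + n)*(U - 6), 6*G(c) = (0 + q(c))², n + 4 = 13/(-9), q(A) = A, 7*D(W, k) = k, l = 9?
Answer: 25230529/9604 ≈ 2627.1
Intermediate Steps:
D(W, k) = k/7
n = -49/9 (n = -4 + 13/(-9) = -4 + 13*(-⅑) = -4 - 13/9 = -49/9 ≈ -5.4444)
G(c) = c²/6 (G(c) = (0 + c)²/6 = c²/6)
x(U) = (-6 + U)*(-49/9 + U) (x(U) = (U - 49/9)*(U - 6) = (-49/9 + U)*(-6 + U) = (-6 + U)*(-49/9 + U))
(G(l) + x(D(-2, -3)))² = ((⅙)*9² + (98/3 + ((⅐)*(-3))² - 103*(-3)/63))² = ((⅙)*81 + (98/3 + (-3/7)² - 103/9*(-3/7)))² = (27/2 + (98/3 + 9/49 + 103/21))² = (27/2 + 1850/49)² = (5023/98)² = 25230529/9604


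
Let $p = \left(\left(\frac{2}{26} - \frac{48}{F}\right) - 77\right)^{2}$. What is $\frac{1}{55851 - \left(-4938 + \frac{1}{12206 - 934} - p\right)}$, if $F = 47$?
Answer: $\frac{4208074312}{281370036457119} \approx 1.4956 \cdot 10^{-5}$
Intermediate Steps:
$p = \frac{2268045376}{373321}$ ($p = \left(\left(\frac{2}{26} - \frac{48}{47}\right) - 77\right)^{2} = \left(\left(2 \cdot \frac{1}{26} - \frac{48}{47}\right) - 77\right)^{2} = \left(\left(\frac{1}{13} - \frac{48}{47}\right) - 77\right)^{2} = \left(- \frac{577}{611} - 77\right)^{2} = \left(- \frac{47624}{611}\right)^{2} = \frac{2268045376}{373321} \approx 6075.3$)
$\frac{1}{55851 - \left(-4938 + \frac{1}{12206 - 934} - p\right)} = \frac{1}{55851 + \left(\frac{2268045376}{373321} - \left(\left(-16676 + \frac{1}{12206 - 934}\right) + 11738\right)\right)} = \frac{1}{55851 + \left(\frac{2268045376}{373321} - \left(\left(-16676 + \frac{1}{11272}\right) + 11738\right)\right)} = \frac{1}{55851 + \left(\frac{2268045376}{373321} - \left(- \frac{187971871}{11272} + 11738\right)\right)} = \frac{1}{55851 + \left(\frac{2268045376}{373321} - - \frac{55661135}{11272}\right)} = \frac{1}{55851 + \left(\frac{2268045376}{373321} + \frac{55661135}{11272}\right)} = \frac{1}{55851 + \frac{46344878057607}{4208074312}} = \frac{1}{\frac{281370036457119}{4208074312}} = \frac{4208074312}{281370036457119}$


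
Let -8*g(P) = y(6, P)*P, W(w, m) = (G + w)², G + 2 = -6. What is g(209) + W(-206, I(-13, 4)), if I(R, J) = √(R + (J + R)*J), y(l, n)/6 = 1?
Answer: 182557/4 ≈ 45639.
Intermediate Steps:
G = -8 (G = -2 - 6 = -8)
y(l, n) = 6 (y(l, n) = 6*1 = 6)
I(R, J) = √(R + J*(J + R))
W(w, m) = (-8 + w)²
g(P) = -3*P/4
g(209) + W(-206, I(-13, 4)) = -¾*209 + (-8 - 206)² = -627/4 + (-214)² = -627/4 + 45796 = 182557/4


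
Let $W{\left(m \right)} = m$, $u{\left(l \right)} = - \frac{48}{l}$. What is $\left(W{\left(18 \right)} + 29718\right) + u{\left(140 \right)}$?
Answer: $\frac{1040748}{35} \approx 29736.0$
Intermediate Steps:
$\left(W{\left(18 \right)} + 29718\right) + u{\left(140 \right)} = \left(18 + 29718\right) - \frac{48}{140} = 29736 - \frac{12}{35} = \frac{1040748}{35}$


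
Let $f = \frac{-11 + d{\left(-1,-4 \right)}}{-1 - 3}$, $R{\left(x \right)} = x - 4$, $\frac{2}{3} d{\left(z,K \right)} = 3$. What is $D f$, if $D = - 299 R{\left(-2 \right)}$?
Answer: $\frac{11661}{4} \approx 2915.3$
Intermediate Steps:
$d{\left(z,K \right)} = \frac{9}{2}$ ($d{\left(z,K \right)} = \frac{3}{2} \cdot 3 = \frac{9}{2}$)
$R{\left(x \right)} = -4 + x$
$f = \frac{13}{8}$ ($f = \frac{-11 + \frac{9}{2}}{-1 - 3} = - \frac{13}{2 \left(-4\right)} = \left(- \frac{13}{2}\right) \left(- \frac{1}{4}\right) = \frac{13}{8} \approx 1.625$)
$D = 1794$ ($D = - 299 \left(-4 - 2\right) = \left(-299\right) \left(-6\right) = 1794$)
$D f = 1794 \cdot \frac{13}{8} = \frac{11661}{4}$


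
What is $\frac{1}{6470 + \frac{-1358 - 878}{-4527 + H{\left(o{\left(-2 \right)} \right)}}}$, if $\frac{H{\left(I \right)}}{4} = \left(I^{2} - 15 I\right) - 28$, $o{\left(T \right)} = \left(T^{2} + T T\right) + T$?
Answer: $\frac{4855}{31414086} \approx 0.00015455$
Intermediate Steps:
$o{\left(T \right)} = T + 2 T^{2}$ ($o{\left(T \right)} = \left(T^{2} + T^{2}\right) + T = 2 T^{2} + T = T + 2 T^{2}$)
$H{\left(I \right)} = -112 - 60 I + 4 I^{2}$ ($H{\left(I \right)} = 4 \left(\left(I^{2} - 15 I\right) - 28\right) = 4 \left(-28 + I^{2} - 15 I\right) = -112 - 60 I + 4 I^{2}$)
$\frac{1}{6470 + \frac{-1358 - 878}{-4527 + H{\left(o{\left(-2 \right)} \right)}}} = \frac{1}{6470 + \frac{-1358 - 878}{-4527 - \left(112 - 4 \cdot 4 \left(1 + 2 \left(-2\right)\right)^{2} + 60 \left(-2\right) \left(1 + 2 \left(-2\right)\right)\right)}} = \frac{1}{6470 - \frac{2236}{-4527 - \left(112 - 4 \cdot 4 \left(1 - 4\right)^{2} + 60 \left(-2\right) \left(1 - 4\right)\right)}} = \frac{1}{6470 - \frac{2236}{-4527 - \left(112 - 144 + 60 \left(-2\right) \left(-3\right)\right)}} = \frac{1}{6470 - \frac{2236}{-4527 - \left(472 - 144\right)}} = \frac{1}{6470 - \frac{2236}{-4527 - 328}} = \frac{1}{6470 - \frac{2236}{-4855}} = \frac{1}{6470 - - \frac{2236}{4855}} = \frac{1}{6470 + \frac{2236}{4855}} = \frac{1}{\frac{31414086}{4855}} = \frac{4855}{31414086}$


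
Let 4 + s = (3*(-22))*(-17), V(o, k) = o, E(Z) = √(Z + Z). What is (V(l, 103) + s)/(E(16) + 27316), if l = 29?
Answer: 7832863/186540956 - 1147*√2/186540956 ≈ 0.041981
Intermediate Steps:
E(Z) = √2*√Z (E(Z) = √(2*Z) = √2*√Z)
s = 1118 (s = -4 + (3*(-22))*(-17) = -4 - 66*(-17) = -4 + 1122 = 1118)
(V(l, 103) + s)/(E(16) + 27316) = (29 + 1118)/(√2*√16 + 27316) = 1147/(√2*4 + 27316) = 1147/(4*√2 + 27316) = 1147/(27316 + 4*√2)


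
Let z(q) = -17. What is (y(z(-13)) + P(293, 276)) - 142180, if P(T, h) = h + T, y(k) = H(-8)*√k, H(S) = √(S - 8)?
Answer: -141611 - 4*√17 ≈ -1.4163e+5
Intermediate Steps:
H(S) = √(-8 + S)
y(k) = 4*I*√k (y(k) = √(-8 - 8)*√k = √(-16)*√k = (4*I)*√k = 4*I*√k)
P(T, h) = T + h
(y(z(-13)) + P(293, 276)) - 142180 = (4*I*√(-17) + (293 + 276)) - 142180 = (4*I*(I*√17) + 569) - 142180 = (-4*√17 + 569) - 142180 = (569 - 4*√17) - 142180 = -141611 - 4*√17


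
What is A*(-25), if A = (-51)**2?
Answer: -65025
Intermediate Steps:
A = 2601
A*(-25) = 2601*(-25) = -65025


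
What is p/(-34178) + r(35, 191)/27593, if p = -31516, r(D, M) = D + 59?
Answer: 436416860/471536777 ≈ 0.92552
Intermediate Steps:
r(D, M) = 59 + D
p/(-34178) + r(35, 191)/27593 = -31516/(-34178) + (59 + 35)/27593 = -31516*(-1/34178) + 94*(1/27593) = 15758/17089 + 94/27593 = 436416860/471536777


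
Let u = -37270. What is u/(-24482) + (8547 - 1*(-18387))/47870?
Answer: 610878272/292988335 ≈ 2.0850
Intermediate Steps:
u/(-24482) + (8547 - 1*(-18387))/47870 = -37270/(-24482) + (8547 - 1*(-18387))/47870 = -37270*(-1/24482) + (8547 + 18387)*(1/47870) = 18635/12241 + 26934*(1/47870) = 18635/12241 + 13467/23935 = 610878272/292988335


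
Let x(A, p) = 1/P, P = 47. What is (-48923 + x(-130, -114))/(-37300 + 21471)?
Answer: 2299380/743963 ≈ 3.0907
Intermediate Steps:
x(A, p) = 1/47
(-48923 + x(-130, -114))/(-37300 + 21471) = (-48923 + 1/47)/(-37300 + 21471) = -2299380/47/(-15829) = -2299380/47*(-1/15829) = 2299380/743963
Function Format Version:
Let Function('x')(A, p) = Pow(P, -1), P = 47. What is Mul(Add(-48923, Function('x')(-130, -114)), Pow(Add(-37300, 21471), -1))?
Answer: Rational(2299380, 743963) ≈ 3.0907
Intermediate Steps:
Function('x')(A, p) = Rational(1, 47) (Function('x')(A, p) = Pow(47, -1) = Rational(1, 47))
Mul(Add(-48923, Function('x')(-130, -114)), Pow(Add(-37300, 21471), -1)) = Mul(Add(-48923, Rational(1, 47)), Pow(Add(-37300, 21471), -1)) = Mul(Rational(-2299380, 47), Pow(-15829, -1)) = Mul(Rational(-2299380, 47), Rational(-1, 15829)) = Rational(2299380, 743963)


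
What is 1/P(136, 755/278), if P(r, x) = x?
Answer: 278/755 ≈ 0.36821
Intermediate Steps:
1/P(136, 755/278) = 1/(755/278) = 278/755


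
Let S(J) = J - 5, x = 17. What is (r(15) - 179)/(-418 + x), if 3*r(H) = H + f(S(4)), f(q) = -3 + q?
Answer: 526/1203 ≈ 0.43724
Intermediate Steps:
S(J) = -5 + J
r(H) = -4/3 + H/3 (r(H) = (H + (-3 + (-5 + 4)))/3 = (H + (-3 - 1))/3 = (H - 4)/3 = (-4 + H)/3 = -4/3 + H/3)
(r(15) - 179)/(-418 + x) = ((-4/3 + (⅓)*15) - 179)/(-418 + 17) = ((-4/3 + 5) - 179)/(-401) = (11/3 - 179)*(-1/401) = -526/3*(-1/401) = 526/1203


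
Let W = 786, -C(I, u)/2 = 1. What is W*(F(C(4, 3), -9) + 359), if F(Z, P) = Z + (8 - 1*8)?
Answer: 280602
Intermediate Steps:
C(I, u) = -2 (C(I, u) = -2*1 = -2)
F(Z, P) = Z (F(Z, P) = Z + (8 - 8) = Z + 0 = Z)
W*(F(C(4, 3), -9) + 359) = 786*(-2 + 359) = 786*357 = 280602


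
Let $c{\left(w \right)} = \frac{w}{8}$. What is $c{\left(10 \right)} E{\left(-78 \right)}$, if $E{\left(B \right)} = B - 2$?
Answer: $-100$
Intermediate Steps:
$c{\left(w \right)} = \frac{w}{8}$ ($c{\left(w \right)} = w \frac{1}{8} = \frac{w}{8}$)
$E{\left(B \right)} = -2 + B$ ($E{\left(B \right)} = B - 2 = -2 + B$)
$c{\left(10 \right)} E{\left(-78 \right)} = \frac{1}{8} \cdot 10 \left(-2 - 78\right) = \frac{5}{4} \left(-80\right) = -100$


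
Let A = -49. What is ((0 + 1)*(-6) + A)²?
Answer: 3025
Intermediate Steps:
((0 + 1)*(-6) + A)² = ((0 + 1)*(-6) - 49)² = (1*(-6) - 49)² = (-6 - 49)² = (-55)² = 3025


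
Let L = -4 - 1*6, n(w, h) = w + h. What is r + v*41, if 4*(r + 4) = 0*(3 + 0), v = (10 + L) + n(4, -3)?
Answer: 37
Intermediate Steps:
n(w, h) = h + w
L = -10 (L = -4 - 6 = -10)
v = 1 (v = (10 - 10) + (-3 + 4) = 0 + 1 = 1)
r = -4 (r = -4 + (0*(3 + 0))/4 = -4 + (0*3)/4 = -4 + (1/4)*0 = -4 + 0 = -4)
r + v*41 = -4 + 1*41 = -4 + 41 = 37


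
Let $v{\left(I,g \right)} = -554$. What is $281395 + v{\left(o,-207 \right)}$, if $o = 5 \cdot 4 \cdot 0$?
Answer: $280841$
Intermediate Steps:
$o = 0$ ($o = 20 \cdot 0 = 0$)
$281395 + v{\left(o,-207 \right)} = 281395 - 554 = 280841$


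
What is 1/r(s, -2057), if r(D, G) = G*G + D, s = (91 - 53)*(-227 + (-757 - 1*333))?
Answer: 1/4181203 ≈ 2.3917e-7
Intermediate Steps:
s = -50046 (s = 38*(-227 + (-757 - 333)) = 38*(-227 - 1090) = 38*(-1317) = -50046)
r(D, G) = D + G² (r(D, G) = G² + D = D + G²)
1/r(s, -2057) = 1/(-50046 + (-2057)²) = 1/(-50046 + 4231249) = 1/4181203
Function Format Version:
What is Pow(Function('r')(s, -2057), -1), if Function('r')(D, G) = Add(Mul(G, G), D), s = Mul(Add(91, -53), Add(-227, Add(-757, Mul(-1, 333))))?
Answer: Rational(1, 4181203) ≈ 2.3917e-7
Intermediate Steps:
s = -50046 (s = Mul(38, Add(-227, Add(-757, -333))) = Mul(38, Add(-227, -1090)) = Mul(38, -1317) = -50046)
Function('r')(D, G) = Add(D, Pow(G, 2)) (Function('r')(D, G) = Add(Pow(G, 2), D) = Add(D, Pow(G, 2)))
Pow(Function('r')(s, -2057), -1) = Pow(Add(-50046, Pow(-2057, 2)), -1) = Pow(Add(-50046, 4231249), -1) = Pow(4181203, -1) = Rational(1, 4181203)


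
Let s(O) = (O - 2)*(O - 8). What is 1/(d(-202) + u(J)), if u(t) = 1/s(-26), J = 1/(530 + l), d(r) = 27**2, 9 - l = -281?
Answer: 952/694009 ≈ 0.0013717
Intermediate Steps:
l = 290 (l = 9 - 1*(-281) = 9 + 281 = 290)
s(O) = (-8 + O)*(-2 + O) (s(O) = (-2 + O)*(-8 + O) = (-8 + O)*(-2 + O))
d(r) = 729
J = 1/820 (J = 1/(530 + 290) = 1/820 ≈ 0.0012195)
u(t) = 1/952 (u(t) = 1/(16 + (-26)**2 - 10*(-26)) = 1/(16 + 676 + 260) = 1/952)
1/(d(-202) + u(J)) = 1/(729 + 1/952) = 1/(694009/952) = 952/694009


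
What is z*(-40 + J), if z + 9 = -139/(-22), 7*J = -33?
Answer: 18467/154 ≈ 119.92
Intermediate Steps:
J = -33/7 (J = (⅐)*(-33) = -33/7 ≈ -4.7143)
z = -59/22 (z = -9 - 139/(-22) = -9 - 139*(-1/22) = -9 + 139/22 = -59/22 ≈ -2.6818)
z*(-40 + J) = -59*(-40 - 33/7)/22 = -59/22*(-313/7) = 18467/154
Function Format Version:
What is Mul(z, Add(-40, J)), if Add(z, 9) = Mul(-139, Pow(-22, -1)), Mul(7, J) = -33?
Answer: Rational(18467, 154) ≈ 119.92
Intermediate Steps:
J = Rational(-33, 7) (J = Mul(Rational(1, 7), -33) = Rational(-33, 7) ≈ -4.7143)
z = Rational(-59, 22) (z = Add(-9, Mul(-139, Pow(-22, -1))) = Add(-9, Mul(-139, Rational(-1, 22))) = Add(-9, Rational(139, 22)) = Rational(-59, 22) ≈ -2.6818)
Mul(z, Add(-40, J)) = Mul(Rational(-59, 22), Add(-40, Rational(-33, 7))) = Mul(Rational(-59, 22), Rational(-313, 7)) = Rational(18467, 154)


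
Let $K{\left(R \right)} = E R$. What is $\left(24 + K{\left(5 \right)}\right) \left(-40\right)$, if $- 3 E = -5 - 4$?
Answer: $-1560$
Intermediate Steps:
$E = 3$ ($E = - \frac{-5 - 4}{3} = \left(- \frac{1}{3}\right) \left(-9\right) = 3$)
$K{\left(R \right)} = 3 R$
$\left(24 + K{\left(5 \right)}\right) \left(-40\right) = \left(24 + 3 \cdot 5\right) \left(-40\right) = \left(24 + 15\right) \left(-40\right) = 39 \left(-40\right) = -1560$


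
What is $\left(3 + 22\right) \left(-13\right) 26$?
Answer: $-8450$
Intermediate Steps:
$\left(3 + 22\right) \left(-13\right) 26 = 25 \left(-13\right) 26 = \left(-325\right) 26 = -8450$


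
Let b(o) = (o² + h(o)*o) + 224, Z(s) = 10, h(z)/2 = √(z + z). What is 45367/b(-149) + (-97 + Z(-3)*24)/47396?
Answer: 48294252618131/25088798508932 + 13519366*I*√298/529344217 ≈ 1.9249 + 0.44089*I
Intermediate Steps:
h(z) = 2*√2*√z (h(z) = 2*√(z + z) = 2*√(2*z) = 2*(√2*√z) = 2*√2*√z)
b(o) = 224 + o² + 2*√2*o^(3/2) (b(o) = (o² + (2*√2*√o)*o) + 224 = (o² + 2*√2*o^(3/2)) + 224 = 224 + o² + 2*√2*o^(3/2))
45367/b(-149) + (-97 + Z(-3)*24)/47396 = 45367/(224 + (-149)² + 2*√2*(-149)^(3/2)) + (-97 + 10*24)/47396 = 45367/(224 + 22201 + 2*√2*(-149*I*√149)) + (-97 + 240)*(1/47396) = 45367/(224 + 22201 - 298*I*√298) + 143*(1/47396) = 45367/(22425 - 298*I*√298) + 143/47396 = 143/47396 + 45367/(22425 - 298*I*√298)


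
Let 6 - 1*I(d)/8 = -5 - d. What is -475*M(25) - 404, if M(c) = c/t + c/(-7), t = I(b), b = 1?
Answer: 785387/672 ≈ 1168.7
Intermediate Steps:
I(d) = 88 + 8*d (I(d) = 48 - 8*(-5 - d) = 48 + (40 + 8*d) = 88 + 8*d)
t = 96 (t = 88 + 8*1 = 88 + 8 = 96)
M(c) = -89*c/672 (M(c) = c/96 + c/(-7) = c*(1/96) + c*(-1/7) = c/96 - c/7 = -89*c/672)
-475*M(25) - 404 = -(-42275)*25/672 - 404 = -475*(-2225/672) - 404 = 1056875/672 - 404 = 785387/672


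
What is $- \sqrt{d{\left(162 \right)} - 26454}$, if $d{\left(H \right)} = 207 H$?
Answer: $- 2 \sqrt{1770} \approx -84.143$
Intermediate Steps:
$- \sqrt{d{\left(162 \right)} - 26454} = - \sqrt{207 \cdot 162 - 26454} = - \sqrt{33534 - 26454} = - \sqrt{7080} = - 2 \sqrt{1770}$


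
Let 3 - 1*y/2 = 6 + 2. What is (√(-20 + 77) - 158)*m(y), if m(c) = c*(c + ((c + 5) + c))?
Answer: -39500 + 250*√57 ≈ -37613.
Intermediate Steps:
y = -10 (y = 6 - 2*(6 + 2) = 6 - 2*8 = 6 - 16 = -10)
m(c) = c*(5 + 3*c) (m(c) = c*(c + ((5 + c) + c)) = c*(c + (5 + 2*c)) = c*(5 + 3*c))
(√(-20 + 77) - 158)*m(y) = (√(-20 + 77) - 158)*(-10*(5 + 3*(-10))) = (√57 - 158)*(-10*(5 - 30)) = (-158 + √57)*(-10*(-25)) = (-158 + √57)*250 = -39500 + 250*√57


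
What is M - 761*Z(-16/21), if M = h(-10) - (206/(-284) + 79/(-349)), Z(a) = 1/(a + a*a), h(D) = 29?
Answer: 8375231059/1982320 ≈ 4225.0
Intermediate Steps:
Z(a) = 1/(a + a²)
M = 1484347/49558 (M = 29 - (206/(-284) + 79/(-349)) = 29 - (206*(-1/284) + 79*(-1/349)) = 29 - (-103/142 - 79/349) = 29 - 1*(-47165/49558) = 29 + 47165/49558 = 1484347/49558 ≈ 29.952)
M - 761*Z(-16/21) = 1484347/49558 - 761/(((-16/21))*(1 - 16/21)) = 1484347/49558 - 761/(((-16*1/21))*(1 - 16*1/21)) = 1484347/49558 - 761/((-16/21)*(1 - 16/21)) = 1484347/49558 - (-15981)/(16*5/21) = 1484347/49558 - (-15981)*21/(16*5) = 1484347/49558 - 761*(-441/80) = 1484347/49558 + 335601/80 = 8375231059/1982320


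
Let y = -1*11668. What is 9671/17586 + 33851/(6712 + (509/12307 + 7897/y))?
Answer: 94804784169669031/16948314700197570 ≈ 5.5938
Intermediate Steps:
y = -11668
9671/17586 + 33851/(6712 + (509/12307 + 7897/y)) = 9671/17586 + 33851/(6712 + (509/12307 + 7897/(-11668))) = 9671*(1/17586) + 33851/(6712 + (509*(1/12307) + 7897*(-1/11668))) = 9671/17586 + 33851/(6712 + (509/12307 - 7897/11668)) = 9671/17586 + 33851/(6712 - 91249367/143598076) = 9671/17586 + 33851/(963739036745/143598076) = 9671/17586 + 33851*(143598076/963739036745) = 9671/17586 + 4860938470676/963739036745 = 94804784169669031/16948314700197570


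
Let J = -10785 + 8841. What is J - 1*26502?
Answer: -28446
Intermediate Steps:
J = -1944
J - 1*26502 = -1944 - 1*26502 = -1944 - 26502 = -28446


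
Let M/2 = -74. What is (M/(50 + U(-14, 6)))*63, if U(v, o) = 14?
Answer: -2331/16 ≈ -145.69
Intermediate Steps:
M = -148 (M = 2*(-74) = -148)
(M/(50 + U(-14, 6)))*63 = -148/(50 + 14)*63 = -148/64*63 = -148*1/64*63 = -37/16*63 = -2331/16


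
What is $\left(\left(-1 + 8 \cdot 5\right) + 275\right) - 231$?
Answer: $83$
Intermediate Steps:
$\left(\left(-1 + 8 \cdot 5\right) + 275\right) - 231 = \left(\left(-1 + 40\right) + 275\right) - 231 = \left(39 + 275\right) - 231 = 314 - 231 = 83$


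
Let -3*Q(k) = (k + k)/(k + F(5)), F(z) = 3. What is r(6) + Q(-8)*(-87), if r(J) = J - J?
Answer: 464/5 ≈ 92.800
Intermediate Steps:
r(J) = 0
Q(k) = -2*k/(3*(3 + k)) (Q(k) = -(k + k)/(3*(k + 3)) = -2*k/(3*(3 + k)))
r(6) + Q(-8)*(-87) = 0 - 2*(-8)/(9 + 3*(-8))*(-87) = 0 - 2*(-8)/(9 - 24)*(-87) = 0 - 2*(-8)/(-15)*(-87) = 0 - 2*(-8)*(-1/15)*(-87) = 0 - 16/15*(-87) = 0 + 464/5 = 464/5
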